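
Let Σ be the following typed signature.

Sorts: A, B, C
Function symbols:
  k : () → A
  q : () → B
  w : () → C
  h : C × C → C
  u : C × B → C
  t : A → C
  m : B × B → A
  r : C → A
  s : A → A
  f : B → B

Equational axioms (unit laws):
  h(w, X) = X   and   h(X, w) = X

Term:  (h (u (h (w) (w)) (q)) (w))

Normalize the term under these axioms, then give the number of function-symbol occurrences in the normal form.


1. (h (u (h (w) (w)) (q)) (w))  →  (u (h (w) (w)) (q))
2. (u (h (w) (w)) (q))  →  (u (w) (q))
normal form: (u (w) (q))

size = 3


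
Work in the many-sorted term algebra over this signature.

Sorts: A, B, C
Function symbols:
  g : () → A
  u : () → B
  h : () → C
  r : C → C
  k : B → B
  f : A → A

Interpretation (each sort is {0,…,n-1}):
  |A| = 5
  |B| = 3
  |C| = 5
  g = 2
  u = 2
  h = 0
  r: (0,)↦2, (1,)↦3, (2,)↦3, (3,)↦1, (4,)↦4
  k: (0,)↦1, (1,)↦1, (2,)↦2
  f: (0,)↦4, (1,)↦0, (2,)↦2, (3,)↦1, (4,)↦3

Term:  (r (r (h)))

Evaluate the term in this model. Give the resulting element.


value = 3

  h = 0
  (r (h)) = r(0,) = 2
  (r (r (h))) = r(2,) = 3


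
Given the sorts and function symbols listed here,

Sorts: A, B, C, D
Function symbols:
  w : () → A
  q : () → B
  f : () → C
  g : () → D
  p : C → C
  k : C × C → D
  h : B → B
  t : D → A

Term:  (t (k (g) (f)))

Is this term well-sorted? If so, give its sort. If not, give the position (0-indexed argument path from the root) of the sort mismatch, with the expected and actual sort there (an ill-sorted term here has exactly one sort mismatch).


ill-sorted at position [0, 0]: expected C, got D

    (g) : D
    (f) : C
  (k (g) (f)) : ✗ arg 0 at [0, 0] has sort D, expected C


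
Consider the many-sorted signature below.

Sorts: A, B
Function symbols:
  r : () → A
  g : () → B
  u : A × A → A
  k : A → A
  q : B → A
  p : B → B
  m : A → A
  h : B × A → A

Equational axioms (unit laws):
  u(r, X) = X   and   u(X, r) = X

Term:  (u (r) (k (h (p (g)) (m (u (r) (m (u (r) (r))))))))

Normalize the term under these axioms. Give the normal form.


normal form = (k (h (p (g)) (m (m (r)))))

1. (u (r) (k (h (p (g)) (m (u (r) (m (u (r) (r))))))))  →  (k (h (p (g)) (m (u (r) (m (u (r) (r)))))))
2. (k (h (p (g)) (m (u (r) (m (u (r) (r)))))))  →  (k (h (p (g)) (m (m (u (r) (r))))))
3. (k (h (p (g)) (m (m (u (r) (r))))))  →  (k (h (p (g)) (m (m (r)))))


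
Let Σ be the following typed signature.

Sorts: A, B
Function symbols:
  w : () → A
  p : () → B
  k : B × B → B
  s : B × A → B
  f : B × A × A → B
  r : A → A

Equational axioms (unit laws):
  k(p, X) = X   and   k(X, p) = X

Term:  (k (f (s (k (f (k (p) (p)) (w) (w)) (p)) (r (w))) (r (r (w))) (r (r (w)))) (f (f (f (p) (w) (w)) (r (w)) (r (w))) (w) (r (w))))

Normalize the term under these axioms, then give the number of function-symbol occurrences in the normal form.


1. (k (f (s (k (f (k (p) (p)) (w) (w)) (p)) (r (w))) (r (r (w))) (r (r (w)))) (f (f (f (p) (w) (w)) (r (w)) (r (w))) (w) (r (w))))  →  (k (f (s (f (k (p) (p)) (w) (w)) (r (w))) (r (r (w))) (r (r (w)))) (f (f (f (p) (w) (w)) (r (w)) (r (w))) (w) (r (w))))
2. (k (f (s (f (k (p) (p)) (w) (w)) (r (w))) (r (r (w))) (r (r (w)))) (f (f (f (p) (w) (w)) (r (w)) (r (w))) (w) (r (w))))  →  (k (f (s (f (p) (w) (w)) (r (w))) (r (r (w))) (r (r (w)))) (f (f (f (p) (w) (w)) (r (w)) (r (w))) (w) (r (w))))
normal form: (k (f (s (f (p) (w) (w)) (r (w))) (r (r (w))) (r (r (w)))) (f (f (f (p) (w) (w)) (r (w)) (r (w))) (w) (r (w))))

size = 28


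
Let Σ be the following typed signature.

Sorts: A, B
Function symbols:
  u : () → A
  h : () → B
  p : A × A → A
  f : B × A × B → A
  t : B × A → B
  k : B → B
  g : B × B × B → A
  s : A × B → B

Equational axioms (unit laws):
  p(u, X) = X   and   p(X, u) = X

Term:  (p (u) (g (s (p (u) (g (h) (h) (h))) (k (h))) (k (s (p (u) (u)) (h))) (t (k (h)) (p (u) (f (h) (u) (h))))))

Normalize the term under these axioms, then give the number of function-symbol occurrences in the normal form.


1. (p (u) (g (s (p (u) (g (h) (h) (h))) (k (h))) (k (s (p (u) (u)) (h))) (t (k (h)) (p (u) (f (h) (u) (h))))))  →  (g (s (p (u) (g (h) (h) (h))) (k (h))) (k (s (p (u) (u)) (h))) (t (k (h)) (p (u) (f (h) (u) (h)))))
2. (g (s (p (u) (g (h) (h) (h))) (k (h))) (k (s (p (u) (u)) (h))) (t (k (h)) (p (u) (f (h) (u) (h)))))  →  (g (s (g (h) (h) (h)) (k (h))) (k (s (p (u) (u)) (h))) (t (k (h)) (p (u) (f (h) (u) (h)))))
3. (g (s (g (h) (h) (h)) (k (h))) (k (s (p (u) (u)) (h))) (t (k (h)) (p (u) (f (h) (u) (h)))))  →  (g (s (g (h) (h) (h)) (k (h))) (k (s (u) (h))) (t (k (h)) (p (u) (f (h) (u) (h)))))
4. (g (s (g (h) (h) (h)) (k (h))) (k (s (u) (h))) (t (k (h)) (p (u) (f (h) (u) (h)))))  →  (g (s (g (h) (h) (h)) (k (h))) (k (s (u) (h))) (t (k (h)) (f (h) (u) (h))))
normal form: (g (s (g (h) (h) (h)) (k (h))) (k (s (u) (h))) (t (k (h)) (f (h) (u) (h))))

size = 19


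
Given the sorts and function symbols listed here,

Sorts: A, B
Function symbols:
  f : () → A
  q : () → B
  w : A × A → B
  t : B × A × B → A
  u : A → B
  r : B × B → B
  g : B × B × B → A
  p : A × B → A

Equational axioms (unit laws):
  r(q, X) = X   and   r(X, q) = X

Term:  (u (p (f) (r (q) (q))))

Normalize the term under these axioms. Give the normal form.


normal form = (u (p (f) (q)))

1. (u (p (f) (r (q) (q))))  →  (u (p (f) (q)))


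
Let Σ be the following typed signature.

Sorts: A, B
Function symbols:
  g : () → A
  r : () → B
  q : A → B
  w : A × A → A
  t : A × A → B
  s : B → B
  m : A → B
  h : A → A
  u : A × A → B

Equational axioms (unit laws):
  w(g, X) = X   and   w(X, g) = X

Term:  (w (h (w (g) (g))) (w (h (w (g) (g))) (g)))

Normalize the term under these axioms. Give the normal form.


1. (w (h (w (g) (g))) (w (h (w (g) (g))) (g)))  →  (w (h (g)) (w (h (w (g) (g))) (g)))
2. (w (h (g)) (w (h (w (g) (g))) (g)))  →  (w (h (g)) (h (w (g) (g))))
3. (w (h (g)) (h (w (g) (g))))  →  (w (h (g)) (h (g)))

normal form = (w (h (g)) (h (g)))


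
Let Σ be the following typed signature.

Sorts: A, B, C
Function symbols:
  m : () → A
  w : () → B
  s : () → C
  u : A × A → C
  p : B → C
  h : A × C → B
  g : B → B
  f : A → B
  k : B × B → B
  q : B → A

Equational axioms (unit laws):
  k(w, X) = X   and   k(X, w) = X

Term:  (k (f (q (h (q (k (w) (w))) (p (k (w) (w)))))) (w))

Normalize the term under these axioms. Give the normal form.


normal form = (f (q (h (q (w)) (p (w)))))

1. (k (f (q (h (q (k (w) (w))) (p (k (w) (w)))))) (w))  →  (f (q (h (q (k (w) (w))) (p (k (w) (w))))))
2. (f (q (h (q (k (w) (w))) (p (k (w) (w))))))  →  (f (q (h (q (w)) (p (k (w) (w))))))
3. (f (q (h (q (w)) (p (k (w) (w))))))  →  (f (q (h (q (w)) (p (w)))))


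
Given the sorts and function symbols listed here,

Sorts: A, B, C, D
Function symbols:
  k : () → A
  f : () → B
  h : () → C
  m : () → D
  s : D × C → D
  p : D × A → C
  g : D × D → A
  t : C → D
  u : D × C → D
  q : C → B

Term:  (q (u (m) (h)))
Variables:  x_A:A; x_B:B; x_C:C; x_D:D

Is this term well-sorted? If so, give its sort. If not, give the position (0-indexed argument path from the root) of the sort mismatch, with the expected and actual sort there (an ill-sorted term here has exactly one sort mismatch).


ill-sorted at position [0]: expected C, got D

    (m) : D
    (h) : C
  (u (m) (h)) : D
(q (u (m) (h))) : ✗ arg 0 at [0] has sort D, expected C


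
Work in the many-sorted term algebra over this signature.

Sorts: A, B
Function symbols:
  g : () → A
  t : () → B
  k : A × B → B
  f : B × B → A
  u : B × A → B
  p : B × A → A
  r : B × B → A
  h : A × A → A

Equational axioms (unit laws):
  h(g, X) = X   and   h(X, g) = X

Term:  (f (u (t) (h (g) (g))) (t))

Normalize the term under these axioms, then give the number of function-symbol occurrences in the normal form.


1. (f (u (t) (h (g) (g))) (t))  →  (f (u (t) (g)) (t))
normal form: (f (u (t) (g)) (t))

size = 5


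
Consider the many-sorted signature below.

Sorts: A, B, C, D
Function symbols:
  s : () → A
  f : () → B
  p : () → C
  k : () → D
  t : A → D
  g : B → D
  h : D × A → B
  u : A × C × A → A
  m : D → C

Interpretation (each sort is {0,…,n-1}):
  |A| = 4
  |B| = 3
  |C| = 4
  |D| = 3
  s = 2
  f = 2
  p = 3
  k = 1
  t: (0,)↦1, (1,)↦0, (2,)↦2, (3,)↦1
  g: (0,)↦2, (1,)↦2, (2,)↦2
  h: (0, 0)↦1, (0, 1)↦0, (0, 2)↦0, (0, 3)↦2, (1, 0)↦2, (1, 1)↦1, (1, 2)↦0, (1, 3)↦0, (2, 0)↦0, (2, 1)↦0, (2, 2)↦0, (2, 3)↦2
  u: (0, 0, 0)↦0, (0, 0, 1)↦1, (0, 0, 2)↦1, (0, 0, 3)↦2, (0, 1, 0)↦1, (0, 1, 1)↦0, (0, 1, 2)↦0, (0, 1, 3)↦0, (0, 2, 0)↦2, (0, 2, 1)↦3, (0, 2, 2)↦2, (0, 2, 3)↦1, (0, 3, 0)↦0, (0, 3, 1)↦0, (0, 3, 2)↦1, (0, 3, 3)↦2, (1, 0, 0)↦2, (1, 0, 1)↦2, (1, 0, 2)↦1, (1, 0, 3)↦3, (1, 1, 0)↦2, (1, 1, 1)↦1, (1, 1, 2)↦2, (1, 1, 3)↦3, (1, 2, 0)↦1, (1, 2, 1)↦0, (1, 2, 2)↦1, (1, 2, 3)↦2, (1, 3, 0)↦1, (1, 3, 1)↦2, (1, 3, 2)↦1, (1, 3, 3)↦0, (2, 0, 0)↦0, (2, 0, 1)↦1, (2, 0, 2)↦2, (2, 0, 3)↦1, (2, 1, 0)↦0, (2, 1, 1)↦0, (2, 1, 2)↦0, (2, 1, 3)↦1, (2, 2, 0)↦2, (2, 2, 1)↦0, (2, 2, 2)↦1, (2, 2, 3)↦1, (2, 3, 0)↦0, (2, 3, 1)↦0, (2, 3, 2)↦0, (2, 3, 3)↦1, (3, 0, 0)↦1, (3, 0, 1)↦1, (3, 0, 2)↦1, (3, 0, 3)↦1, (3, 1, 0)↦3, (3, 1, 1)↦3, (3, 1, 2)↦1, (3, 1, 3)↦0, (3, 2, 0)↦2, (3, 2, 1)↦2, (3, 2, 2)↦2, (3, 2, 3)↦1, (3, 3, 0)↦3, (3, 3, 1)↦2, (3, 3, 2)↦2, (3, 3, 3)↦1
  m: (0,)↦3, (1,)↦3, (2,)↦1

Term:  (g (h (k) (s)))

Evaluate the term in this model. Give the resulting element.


value = 2

  k = 1
  s = 2
  (h (k) (s)) = h(1, 2) = 0
  (g (h (k) (s))) = g(0,) = 2


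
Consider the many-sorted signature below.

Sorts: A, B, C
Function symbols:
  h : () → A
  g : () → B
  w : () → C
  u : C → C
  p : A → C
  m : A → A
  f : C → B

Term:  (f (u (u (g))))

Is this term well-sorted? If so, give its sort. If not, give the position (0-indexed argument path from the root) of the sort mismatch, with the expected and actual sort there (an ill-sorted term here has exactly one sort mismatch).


      (g) : B
    (u (g)) : ✗ arg 0 at [0, 0, 0] has sort B, expected C

ill-sorted at position [0, 0, 0]: expected C, got B


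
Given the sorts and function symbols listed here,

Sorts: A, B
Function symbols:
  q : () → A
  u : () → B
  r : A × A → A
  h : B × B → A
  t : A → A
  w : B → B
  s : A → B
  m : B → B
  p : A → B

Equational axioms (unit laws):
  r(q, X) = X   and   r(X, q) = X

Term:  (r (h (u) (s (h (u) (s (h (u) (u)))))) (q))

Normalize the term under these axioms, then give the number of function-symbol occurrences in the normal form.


1. (r (h (u) (s (h (u) (s (h (u) (u)))))) (q))  →  (h (u) (s (h (u) (s (h (u) (u))))))
normal form: (h (u) (s (h (u) (s (h (u) (u))))))

size = 9


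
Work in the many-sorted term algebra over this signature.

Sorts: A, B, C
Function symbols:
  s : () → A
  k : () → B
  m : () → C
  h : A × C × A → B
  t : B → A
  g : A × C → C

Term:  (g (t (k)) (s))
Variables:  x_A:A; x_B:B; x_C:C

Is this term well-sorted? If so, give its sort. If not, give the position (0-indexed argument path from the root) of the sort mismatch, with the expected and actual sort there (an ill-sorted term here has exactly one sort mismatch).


ill-sorted at position [1]: expected C, got A

    (k) : B
  (t (k)) : A
  (s) : A
(g (t (k)) (s)) : ✗ arg 1 at [1] has sort A, expected C


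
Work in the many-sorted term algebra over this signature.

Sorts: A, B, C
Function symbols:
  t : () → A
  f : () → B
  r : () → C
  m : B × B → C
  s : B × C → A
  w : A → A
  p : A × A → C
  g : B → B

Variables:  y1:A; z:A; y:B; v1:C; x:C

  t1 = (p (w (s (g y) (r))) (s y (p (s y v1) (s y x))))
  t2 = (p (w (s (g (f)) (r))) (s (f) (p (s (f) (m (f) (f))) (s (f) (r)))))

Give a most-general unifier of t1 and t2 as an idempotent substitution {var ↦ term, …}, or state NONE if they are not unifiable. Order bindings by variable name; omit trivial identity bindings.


{v1 ↦ (m (f) (f)), x ↦ (r), y ↦ (f)}


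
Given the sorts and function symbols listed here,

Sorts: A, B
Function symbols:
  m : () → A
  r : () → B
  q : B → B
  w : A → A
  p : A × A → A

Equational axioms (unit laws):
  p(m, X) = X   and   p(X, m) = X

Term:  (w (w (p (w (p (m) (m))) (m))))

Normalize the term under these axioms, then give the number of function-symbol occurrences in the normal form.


size = 4

1. (w (w (p (w (p (m) (m))) (m))))  →  (w (w (w (p (m) (m)))))
2. (w (w (w (p (m) (m)))))  →  (w (w (w (m))))
normal form: (w (w (w (m))))


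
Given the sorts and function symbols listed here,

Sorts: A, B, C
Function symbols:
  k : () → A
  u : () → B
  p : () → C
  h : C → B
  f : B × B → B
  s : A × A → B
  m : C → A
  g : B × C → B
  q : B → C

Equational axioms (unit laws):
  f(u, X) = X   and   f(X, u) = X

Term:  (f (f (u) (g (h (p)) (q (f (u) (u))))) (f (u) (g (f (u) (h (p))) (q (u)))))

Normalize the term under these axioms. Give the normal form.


1. (f (f (u) (g (h (p)) (q (f (u) (u))))) (f (u) (g (f (u) (h (p))) (q (u)))))  →  (f (g (h (p)) (q (f (u) (u)))) (f (u) (g (f (u) (h (p))) (q (u)))))
2. (f (g (h (p)) (q (f (u) (u)))) (f (u) (g (f (u) (h (p))) (q (u)))))  →  (f (g (h (p)) (q (u))) (f (u) (g (f (u) (h (p))) (q (u)))))
3. (f (g (h (p)) (q (u))) (f (u) (g (f (u) (h (p))) (q (u)))))  →  (f (g (h (p)) (q (u))) (g (f (u) (h (p))) (q (u))))
4. (f (g (h (p)) (q (u))) (g (f (u) (h (p))) (q (u))))  →  (f (g (h (p)) (q (u))) (g (h (p)) (q (u))))

normal form = (f (g (h (p)) (q (u))) (g (h (p)) (q (u))))


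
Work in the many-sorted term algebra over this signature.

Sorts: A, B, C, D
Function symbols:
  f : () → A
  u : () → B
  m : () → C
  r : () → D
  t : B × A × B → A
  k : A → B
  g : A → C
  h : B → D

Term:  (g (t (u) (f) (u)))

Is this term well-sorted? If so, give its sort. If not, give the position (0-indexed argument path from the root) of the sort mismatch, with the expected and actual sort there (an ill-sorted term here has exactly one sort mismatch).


well-sorted; sort = C

    (u) : B
    (f) : A
    (u) : B
  (t (u) (f) (u)) : A
(g (t (u) (f) (u))) : C


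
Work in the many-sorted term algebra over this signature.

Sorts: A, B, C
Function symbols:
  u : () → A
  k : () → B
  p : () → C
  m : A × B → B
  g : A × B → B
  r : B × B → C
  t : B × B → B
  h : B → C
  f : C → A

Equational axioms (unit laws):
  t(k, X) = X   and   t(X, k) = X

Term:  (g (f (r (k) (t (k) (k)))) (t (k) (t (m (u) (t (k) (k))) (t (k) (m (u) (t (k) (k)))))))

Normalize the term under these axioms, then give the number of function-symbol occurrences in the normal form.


size = 12

1. (g (f (r (k) (t (k) (k)))) (t (k) (t (m (u) (t (k) (k))) (t (k) (m (u) (t (k) (k)))))))  →  (g (f (r (k) (k))) (t (k) (t (m (u) (t (k) (k))) (t (k) (m (u) (t (k) (k)))))))
2. (g (f (r (k) (k))) (t (k) (t (m (u) (t (k) (k))) (t (k) (m (u) (t (k) (k)))))))  →  (g (f (r (k) (k))) (t (m (u) (t (k) (k))) (t (k) (m (u) (t (k) (k))))))
3. (g (f (r (k) (k))) (t (m (u) (t (k) (k))) (t (k) (m (u) (t (k) (k))))))  →  (g (f (r (k) (k))) (t (m (u) (k)) (t (k) (m (u) (t (k) (k))))))
4. (g (f (r (k) (k))) (t (m (u) (k)) (t (k) (m (u) (t (k) (k))))))  →  (g (f (r (k) (k))) (t (m (u) (k)) (m (u) (t (k) (k)))))
5. (g (f (r (k) (k))) (t (m (u) (k)) (m (u) (t (k) (k)))))  →  (g (f (r (k) (k))) (t (m (u) (k)) (m (u) (k))))
normal form: (g (f (r (k) (k))) (t (m (u) (k)) (m (u) (k))))


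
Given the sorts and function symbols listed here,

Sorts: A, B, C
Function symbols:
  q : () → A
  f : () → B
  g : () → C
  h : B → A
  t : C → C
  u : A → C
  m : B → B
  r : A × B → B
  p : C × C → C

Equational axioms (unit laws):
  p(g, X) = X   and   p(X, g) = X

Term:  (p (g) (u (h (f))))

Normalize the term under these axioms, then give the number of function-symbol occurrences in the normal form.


size = 3

1. (p (g) (u (h (f))))  →  (u (h (f)))
normal form: (u (h (f)))


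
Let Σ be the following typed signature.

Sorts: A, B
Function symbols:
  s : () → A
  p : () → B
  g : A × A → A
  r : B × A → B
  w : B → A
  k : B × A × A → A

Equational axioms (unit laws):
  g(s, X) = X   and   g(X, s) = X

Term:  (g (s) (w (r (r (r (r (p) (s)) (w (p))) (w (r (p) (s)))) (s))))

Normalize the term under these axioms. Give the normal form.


1. (g (s) (w (r (r (r (r (p) (s)) (w (p))) (w (r (p) (s)))) (s))))  →  (w (r (r (r (r (p) (s)) (w (p))) (w (r (p) (s)))) (s)))

normal form = (w (r (r (r (r (p) (s)) (w (p))) (w (r (p) (s)))) (s)))


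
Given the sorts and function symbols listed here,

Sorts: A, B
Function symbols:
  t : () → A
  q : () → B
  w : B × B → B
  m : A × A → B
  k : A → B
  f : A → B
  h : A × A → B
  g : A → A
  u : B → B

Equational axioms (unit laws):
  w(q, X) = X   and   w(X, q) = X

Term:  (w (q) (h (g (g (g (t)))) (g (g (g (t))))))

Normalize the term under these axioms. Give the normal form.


normal form = (h (g (g (g (t)))) (g (g (g (t)))))

1. (w (q) (h (g (g (g (t)))) (g (g (g (t))))))  →  (h (g (g (g (t)))) (g (g (g (t)))))


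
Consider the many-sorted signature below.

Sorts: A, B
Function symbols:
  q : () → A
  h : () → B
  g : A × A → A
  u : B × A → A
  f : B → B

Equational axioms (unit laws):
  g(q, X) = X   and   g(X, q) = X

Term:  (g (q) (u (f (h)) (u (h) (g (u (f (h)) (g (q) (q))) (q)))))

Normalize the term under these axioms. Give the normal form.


1. (g (q) (u (f (h)) (u (h) (g (u (f (h)) (g (q) (q))) (q)))))  →  (u (f (h)) (u (h) (g (u (f (h)) (g (q) (q))) (q))))
2. (u (f (h)) (u (h) (g (u (f (h)) (g (q) (q))) (q))))  →  (u (f (h)) (u (h) (u (f (h)) (g (q) (q)))))
3. (u (f (h)) (u (h) (u (f (h)) (g (q) (q)))))  →  (u (f (h)) (u (h) (u (f (h)) (q))))

normal form = (u (f (h)) (u (h) (u (f (h)) (q))))


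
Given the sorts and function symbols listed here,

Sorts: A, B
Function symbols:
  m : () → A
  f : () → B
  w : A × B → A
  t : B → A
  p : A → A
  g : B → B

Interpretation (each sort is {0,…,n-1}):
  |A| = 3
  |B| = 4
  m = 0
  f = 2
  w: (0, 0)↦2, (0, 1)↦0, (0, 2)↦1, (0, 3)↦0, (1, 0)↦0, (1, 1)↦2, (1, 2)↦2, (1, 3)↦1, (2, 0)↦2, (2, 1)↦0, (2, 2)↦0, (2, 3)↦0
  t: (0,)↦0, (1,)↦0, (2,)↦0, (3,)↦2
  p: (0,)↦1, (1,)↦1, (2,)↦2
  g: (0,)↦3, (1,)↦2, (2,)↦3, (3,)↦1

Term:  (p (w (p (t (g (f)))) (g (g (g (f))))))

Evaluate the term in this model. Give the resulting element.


  f = 2
  (g (f)) = g(2,) = 3
  (t (g (f))) = t(3,) = 2
  (p (t (g (f)))) = p(2,) = 2
  f = 2
  (g (f)) = g(2,) = 3
  (g (g (f))) = g(3,) = 1
  (g (g (g (f)))) = g(1,) = 2
  (w (p (t (g (f)))) (g (g (g (f))))) = w(2, 2) = 0
  (p (w (p (t (g (f)))) (g (g (g (f)))))) = p(0,) = 1

value = 1


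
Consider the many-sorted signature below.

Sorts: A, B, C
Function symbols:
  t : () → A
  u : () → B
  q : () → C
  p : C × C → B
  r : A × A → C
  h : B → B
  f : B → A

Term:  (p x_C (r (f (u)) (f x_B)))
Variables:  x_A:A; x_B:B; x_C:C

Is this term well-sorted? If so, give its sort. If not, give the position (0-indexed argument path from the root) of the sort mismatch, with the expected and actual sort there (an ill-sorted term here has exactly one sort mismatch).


  x_C : C
      (u) : B
    (f (u)) : A
      x_B : B
    (f x_B) : A
  (r (f (u)) (f x_B)) : C
(p x_C (r (f (u)) (f x_B))) : B

well-sorted; sort = B


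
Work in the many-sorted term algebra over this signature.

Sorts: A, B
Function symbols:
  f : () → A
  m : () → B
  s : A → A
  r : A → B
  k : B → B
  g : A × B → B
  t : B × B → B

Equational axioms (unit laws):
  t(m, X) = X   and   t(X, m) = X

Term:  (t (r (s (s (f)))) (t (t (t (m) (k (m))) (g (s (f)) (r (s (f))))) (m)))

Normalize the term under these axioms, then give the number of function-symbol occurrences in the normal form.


1. (t (r (s (s (f)))) (t (t (t (m) (k (m))) (g (s (f)) (r (s (f))))) (m)))  →  (t (r (s (s (f)))) (t (t (m) (k (m))) (g (s (f)) (r (s (f))))))
2. (t (r (s (s (f)))) (t (t (m) (k (m))) (g (s (f)) (r (s (f))))))  →  (t (r (s (s (f)))) (t (k (m)) (g (s (f)) (r (s (f))))))
normal form: (t (r (s (s (f)))) (t (k (m)) (g (s (f)) (r (s (f))))))

size = 14


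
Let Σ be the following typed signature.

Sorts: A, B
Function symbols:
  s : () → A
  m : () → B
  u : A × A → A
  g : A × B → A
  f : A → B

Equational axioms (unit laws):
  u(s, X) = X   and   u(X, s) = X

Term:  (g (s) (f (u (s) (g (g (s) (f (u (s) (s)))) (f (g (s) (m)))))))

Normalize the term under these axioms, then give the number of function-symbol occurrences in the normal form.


size = 12

1. (g (s) (f (u (s) (g (g (s) (f (u (s) (s)))) (f (g (s) (m)))))))  →  (g (s) (f (g (g (s) (f (u (s) (s)))) (f (g (s) (m))))))
2. (g (s) (f (g (g (s) (f (u (s) (s)))) (f (g (s) (m))))))  →  (g (s) (f (g (g (s) (f (s))) (f (g (s) (m))))))
normal form: (g (s) (f (g (g (s) (f (s))) (f (g (s) (m))))))


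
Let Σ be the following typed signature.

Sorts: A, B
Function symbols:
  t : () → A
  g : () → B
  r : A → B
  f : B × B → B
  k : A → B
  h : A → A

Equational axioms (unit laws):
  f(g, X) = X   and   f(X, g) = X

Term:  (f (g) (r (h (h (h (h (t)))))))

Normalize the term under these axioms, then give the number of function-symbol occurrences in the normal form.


1. (f (g) (r (h (h (h (h (t)))))))  →  (r (h (h (h (h (t))))))
normal form: (r (h (h (h (h (t))))))

size = 6


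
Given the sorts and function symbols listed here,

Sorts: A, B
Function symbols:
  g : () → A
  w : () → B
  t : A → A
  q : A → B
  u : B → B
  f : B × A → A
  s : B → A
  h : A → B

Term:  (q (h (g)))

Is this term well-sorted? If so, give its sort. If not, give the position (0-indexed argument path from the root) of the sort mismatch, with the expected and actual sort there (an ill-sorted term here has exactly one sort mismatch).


ill-sorted at position [0]: expected A, got B

    (g) : A
  (h (g)) : B
(q (h (g))) : ✗ arg 0 at [0] has sort B, expected A


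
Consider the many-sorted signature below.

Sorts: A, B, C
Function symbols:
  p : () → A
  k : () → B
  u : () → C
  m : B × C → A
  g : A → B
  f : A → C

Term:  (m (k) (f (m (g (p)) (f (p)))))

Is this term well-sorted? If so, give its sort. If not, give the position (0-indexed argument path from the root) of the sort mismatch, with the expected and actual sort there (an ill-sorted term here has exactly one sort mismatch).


well-sorted; sort = A

  (k) : B
        (p) : A
      (g (p)) : B
        (p) : A
      (f (p)) : C
    (m (g (p)) (f (p))) : A
  (f (m (g (p)) (f (p)))) : C
(m (k) (f (m (g (p)) (f (p))))) : A


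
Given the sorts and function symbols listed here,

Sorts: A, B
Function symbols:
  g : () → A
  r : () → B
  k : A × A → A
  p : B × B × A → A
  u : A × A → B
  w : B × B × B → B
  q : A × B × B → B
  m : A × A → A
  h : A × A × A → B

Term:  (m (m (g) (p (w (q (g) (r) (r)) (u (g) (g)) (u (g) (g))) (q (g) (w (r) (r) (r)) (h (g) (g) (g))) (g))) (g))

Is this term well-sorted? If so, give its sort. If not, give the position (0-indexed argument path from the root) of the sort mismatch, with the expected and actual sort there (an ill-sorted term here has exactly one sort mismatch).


well-sorted; sort = A

    (g) : A
          (g) : A
          (r) : B
          (r) : B
        (q (g) (r) (r)) : B
          (g) : A
          (g) : A
        (u (g) (g)) : B
          (g) : A
          (g) : A
        (u (g) (g)) : B
      (w (q (g) (r) (r)) (u (g) (g)) (u (g) (g))) : B
        (g) : A
          (r) : B
          (r) : B
          (r) : B
        (w (r) (r) (r)) : B
          (g) : A
          (g) : A
          (g) : A
        (h (g) (g) (g)) : B
      (q (g) (w (r) (r) (r)) (h (g) (g) (g))) : B
      (g) : A
    (p (w (q (g) (r) (r)) (u (g) (g)) (u (g) (g))) (q (g) (w (r) (r) (r)) (h (g) (g) (g))) (g)) : A
  (m (g) (p (w (q (g) (r) (r)) (u (g) (g)) (u (g) (g))) (q (g) (w (r) (r) (r)) (h (g) (g) (g))) (g))) : A
  (g) : A
(m (m (g) (p (w (q (g) (r) (r)) (u (g) (g)) (u (g) (g))) (q (g) (w (r) (r) (r)) (h (g) (g) (g))) (g))) (g)) : A


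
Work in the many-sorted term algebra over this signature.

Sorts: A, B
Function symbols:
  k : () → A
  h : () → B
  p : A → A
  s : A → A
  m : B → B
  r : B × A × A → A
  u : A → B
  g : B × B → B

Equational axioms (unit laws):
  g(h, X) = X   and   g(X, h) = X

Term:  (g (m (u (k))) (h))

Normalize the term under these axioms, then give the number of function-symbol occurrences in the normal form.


size = 3

1. (g (m (u (k))) (h))  →  (m (u (k)))
normal form: (m (u (k)))


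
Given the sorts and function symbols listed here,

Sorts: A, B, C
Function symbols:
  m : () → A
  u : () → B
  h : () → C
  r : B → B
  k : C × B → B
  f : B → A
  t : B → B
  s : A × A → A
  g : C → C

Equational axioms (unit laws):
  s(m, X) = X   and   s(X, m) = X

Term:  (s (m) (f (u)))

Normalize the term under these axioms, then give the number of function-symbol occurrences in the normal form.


size = 2

1. (s (m) (f (u)))  →  (f (u))
normal form: (f (u))


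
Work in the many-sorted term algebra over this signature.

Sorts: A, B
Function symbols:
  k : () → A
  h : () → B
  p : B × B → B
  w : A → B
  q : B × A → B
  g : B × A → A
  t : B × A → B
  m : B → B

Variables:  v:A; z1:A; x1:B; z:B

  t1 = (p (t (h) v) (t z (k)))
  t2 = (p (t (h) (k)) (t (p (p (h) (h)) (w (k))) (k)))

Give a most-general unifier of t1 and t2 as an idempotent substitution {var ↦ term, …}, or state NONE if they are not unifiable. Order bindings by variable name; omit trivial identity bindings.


{v ↦ (k), z ↦ (p (p (h) (h)) (w (k)))}


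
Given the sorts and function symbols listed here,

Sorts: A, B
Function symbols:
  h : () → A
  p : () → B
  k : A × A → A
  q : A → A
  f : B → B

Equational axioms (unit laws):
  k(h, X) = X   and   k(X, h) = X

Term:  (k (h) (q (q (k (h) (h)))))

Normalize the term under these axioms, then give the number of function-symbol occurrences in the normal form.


size = 3

1. (k (h) (q (q (k (h) (h)))))  →  (q (q (k (h) (h))))
2. (q (q (k (h) (h))))  →  (q (q (h)))
normal form: (q (q (h)))


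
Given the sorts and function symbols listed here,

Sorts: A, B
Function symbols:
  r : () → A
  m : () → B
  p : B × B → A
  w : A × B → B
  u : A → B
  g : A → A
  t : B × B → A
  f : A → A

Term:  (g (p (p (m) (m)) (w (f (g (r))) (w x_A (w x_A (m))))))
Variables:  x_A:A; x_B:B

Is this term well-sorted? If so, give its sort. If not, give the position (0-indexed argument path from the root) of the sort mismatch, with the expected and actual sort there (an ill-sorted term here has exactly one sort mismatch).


      (m) : B
      (m) : B
    (p (m) (m)) : A
          (r) : A
        (g (r)) : A
      (f (g (r))) : A
        x_A : A
          x_A : A
          (m) : B
        (w x_A (m)) : B
      (w x_A (w x_A (m))) : B
    (w (f (g (r))) (w x_A (w x_A (m)))) : B
  (p (p (m) (m)) (w (f (g (r))) (w x_A (w x_A (m))))) : ✗ arg 0 at [0, 0] has sort A, expected B

ill-sorted at position [0, 0]: expected B, got A


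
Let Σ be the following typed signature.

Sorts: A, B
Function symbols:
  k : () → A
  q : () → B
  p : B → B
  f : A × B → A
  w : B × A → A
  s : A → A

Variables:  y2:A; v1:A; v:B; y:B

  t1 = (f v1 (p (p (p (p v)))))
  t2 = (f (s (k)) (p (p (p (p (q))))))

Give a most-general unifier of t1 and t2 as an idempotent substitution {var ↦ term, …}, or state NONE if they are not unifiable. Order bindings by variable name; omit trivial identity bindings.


{v ↦ (q), v1 ↦ (s (k))}


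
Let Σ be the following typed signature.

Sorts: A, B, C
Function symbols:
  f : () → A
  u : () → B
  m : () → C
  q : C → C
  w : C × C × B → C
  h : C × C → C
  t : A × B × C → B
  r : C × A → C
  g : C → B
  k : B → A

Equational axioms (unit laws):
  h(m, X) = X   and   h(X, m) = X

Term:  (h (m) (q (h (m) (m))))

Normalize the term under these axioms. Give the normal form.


normal form = (q (m))

1. (h (m) (q (h (m) (m))))  →  (q (h (m) (m)))
2. (q (h (m) (m)))  →  (q (m))


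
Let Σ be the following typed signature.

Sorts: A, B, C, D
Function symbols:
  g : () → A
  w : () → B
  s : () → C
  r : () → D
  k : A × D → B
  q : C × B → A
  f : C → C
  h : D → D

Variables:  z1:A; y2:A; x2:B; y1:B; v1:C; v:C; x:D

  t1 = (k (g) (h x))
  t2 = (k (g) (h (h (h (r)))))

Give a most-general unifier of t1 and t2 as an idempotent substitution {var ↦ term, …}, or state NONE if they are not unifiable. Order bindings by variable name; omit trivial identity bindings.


{x ↦ (h (h (r)))}


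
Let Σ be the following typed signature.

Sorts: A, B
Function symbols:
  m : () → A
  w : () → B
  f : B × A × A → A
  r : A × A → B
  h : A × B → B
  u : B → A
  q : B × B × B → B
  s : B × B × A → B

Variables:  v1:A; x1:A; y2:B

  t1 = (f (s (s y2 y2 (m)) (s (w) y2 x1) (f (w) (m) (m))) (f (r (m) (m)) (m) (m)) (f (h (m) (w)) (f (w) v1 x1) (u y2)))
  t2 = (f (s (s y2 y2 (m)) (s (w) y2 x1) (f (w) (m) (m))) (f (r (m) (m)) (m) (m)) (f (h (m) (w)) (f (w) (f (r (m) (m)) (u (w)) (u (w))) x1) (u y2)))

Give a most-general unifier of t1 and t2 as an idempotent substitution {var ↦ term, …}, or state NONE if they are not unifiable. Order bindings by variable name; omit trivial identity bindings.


{v1 ↦ (f (r (m) (m)) (u (w)) (u (w)))}


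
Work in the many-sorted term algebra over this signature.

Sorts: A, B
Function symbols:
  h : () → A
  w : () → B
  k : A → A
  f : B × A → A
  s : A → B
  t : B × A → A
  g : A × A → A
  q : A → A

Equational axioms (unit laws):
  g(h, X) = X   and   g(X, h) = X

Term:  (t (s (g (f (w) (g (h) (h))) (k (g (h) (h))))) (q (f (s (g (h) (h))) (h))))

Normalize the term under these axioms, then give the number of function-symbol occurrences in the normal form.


1. (t (s (g (f (w) (g (h) (h))) (k (g (h) (h))))) (q (f (s (g (h) (h))) (h))))  →  (t (s (g (f (w) (h)) (k (g (h) (h))))) (q (f (s (g (h) (h))) (h))))
2. (t (s (g (f (w) (h)) (k (g (h) (h))))) (q (f (s (g (h) (h))) (h))))  →  (t (s (g (f (w) (h)) (k (h)))) (q (f (s (g (h) (h))) (h))))
3. (t (s (g (f (w) (h)) (k (h)))) (q (f (s (g (h) (h))) (h))))  →  (t (s (g (f (w) (h)) (k (h)))) (q (f (s (h)) (h))))
normal form: (t (s (g (f (w) (h)) (k (h)))) (q (f (s (h)) (h))))

size = 13


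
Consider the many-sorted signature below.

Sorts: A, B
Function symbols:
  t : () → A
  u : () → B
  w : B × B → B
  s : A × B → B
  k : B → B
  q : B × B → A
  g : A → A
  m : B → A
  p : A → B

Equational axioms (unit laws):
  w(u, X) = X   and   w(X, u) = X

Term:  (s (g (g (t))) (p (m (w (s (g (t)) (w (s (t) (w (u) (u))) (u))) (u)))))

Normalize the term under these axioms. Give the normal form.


1. (s (g (g (t))) (p (m (w (s (g (t)) (w (s (t) (w (u) (u))) (u))) (u)))))  →  (s (g (g (t))) (p (m (s (g (t)) (w (s (t) (w (u) (u))) (u))))))
2. (s (g (g (t))) (p (m (s (g (t)) (w (s (t) (w (u) (u))) (u))))))  →  (s (g (g (t))) (p (m (s (g (t)) (s (t) (w (u) (u)))))))
3. (s (g (g (t))) (p (m (s (g (t)) (s (t) (w (u) (u)))))))  →  (s (g (g (t))) (p (m (s (g (t)) (s (t) (u))))))

normal form = (s (g (g (t))) (p (m (s (g (t)) (s (t) (u))))))


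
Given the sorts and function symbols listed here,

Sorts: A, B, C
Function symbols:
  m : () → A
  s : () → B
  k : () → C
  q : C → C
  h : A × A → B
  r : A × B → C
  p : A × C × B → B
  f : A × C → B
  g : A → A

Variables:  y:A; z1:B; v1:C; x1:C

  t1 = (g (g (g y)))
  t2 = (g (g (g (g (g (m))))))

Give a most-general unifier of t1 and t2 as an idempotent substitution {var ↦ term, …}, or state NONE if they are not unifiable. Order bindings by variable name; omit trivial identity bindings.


{y ↦ (g (g (m)))}


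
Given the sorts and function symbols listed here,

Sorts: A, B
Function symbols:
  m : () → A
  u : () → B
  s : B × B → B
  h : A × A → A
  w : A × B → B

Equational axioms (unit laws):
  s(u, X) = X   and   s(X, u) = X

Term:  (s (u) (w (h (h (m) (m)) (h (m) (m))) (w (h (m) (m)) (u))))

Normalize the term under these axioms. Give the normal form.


1. (s (u) (w (h (h (m) (m)) (h (m) (m))) (w (h (m) (m)) (u))))  →  (w (h (h (m) (m)) (h (m) (m))) (w (h (m) (m)) (u)))

normal form = (w (h (h (m) (m)) (h (m) (m))) (w (h (m) (m)) (u)))


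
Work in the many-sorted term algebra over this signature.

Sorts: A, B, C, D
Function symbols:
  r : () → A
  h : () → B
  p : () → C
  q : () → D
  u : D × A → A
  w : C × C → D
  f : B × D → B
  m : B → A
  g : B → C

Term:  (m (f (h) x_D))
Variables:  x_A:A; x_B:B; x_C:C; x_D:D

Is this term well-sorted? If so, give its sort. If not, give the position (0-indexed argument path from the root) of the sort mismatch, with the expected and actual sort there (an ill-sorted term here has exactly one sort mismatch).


    (h) : B
    x_D : D
  (f (h) x_D) : B
(m (f (h) x_D)) : A

well-sorted; sort = A


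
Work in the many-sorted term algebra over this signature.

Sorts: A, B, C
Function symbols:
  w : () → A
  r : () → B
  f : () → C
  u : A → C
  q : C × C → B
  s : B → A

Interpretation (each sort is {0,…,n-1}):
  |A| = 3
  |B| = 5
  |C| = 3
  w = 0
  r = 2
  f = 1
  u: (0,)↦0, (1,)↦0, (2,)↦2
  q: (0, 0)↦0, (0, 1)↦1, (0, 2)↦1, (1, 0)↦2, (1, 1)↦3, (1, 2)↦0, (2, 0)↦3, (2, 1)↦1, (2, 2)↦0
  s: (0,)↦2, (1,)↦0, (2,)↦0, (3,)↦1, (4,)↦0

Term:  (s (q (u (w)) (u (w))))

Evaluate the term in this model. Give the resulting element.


value = 2

  w = 0
  (u (w)) = u(0,) = 0
  w = 0
  (u (w)) = u(0,) = 0
  (q (u (w)) (u (w))) = q(0, 0) = 0
  (s (q (u (w)) (u (w)))) = s(0,) = 2


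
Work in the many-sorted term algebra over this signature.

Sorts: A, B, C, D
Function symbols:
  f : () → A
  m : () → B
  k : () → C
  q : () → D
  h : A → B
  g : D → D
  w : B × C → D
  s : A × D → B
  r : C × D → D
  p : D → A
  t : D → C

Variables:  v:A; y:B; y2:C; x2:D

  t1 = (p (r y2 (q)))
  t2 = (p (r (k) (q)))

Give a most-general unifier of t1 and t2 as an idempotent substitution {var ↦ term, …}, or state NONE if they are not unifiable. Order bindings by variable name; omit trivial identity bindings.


{y2 ↦ (k)}


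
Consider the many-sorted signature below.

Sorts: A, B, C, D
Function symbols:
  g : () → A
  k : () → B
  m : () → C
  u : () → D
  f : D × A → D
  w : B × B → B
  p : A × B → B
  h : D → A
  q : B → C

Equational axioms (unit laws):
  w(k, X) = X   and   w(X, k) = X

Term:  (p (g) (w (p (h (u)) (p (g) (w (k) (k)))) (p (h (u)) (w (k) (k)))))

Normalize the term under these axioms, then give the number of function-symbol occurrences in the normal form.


size = 13

1. (p (g) (w (p (h (u)) (p (g) (w (k) (k)))) (p (h (u)) (w (k) (k)))))  →  (p (g) (w (p (h (u)) (p (g) (k))) (p (h (u)) (w (k) (k)))))
2. (p (g) (w (p (h (u)) (p (g) (k))) (p (h (u)) (w (k) (k)))))  →  (p (g) (w (p (h (u)) (p (g) (k))) (p (h (u)) (k))))
normal form: (p (g) (w (p (h (u)) (p (g) (k))) (p (h (u)) (k))))


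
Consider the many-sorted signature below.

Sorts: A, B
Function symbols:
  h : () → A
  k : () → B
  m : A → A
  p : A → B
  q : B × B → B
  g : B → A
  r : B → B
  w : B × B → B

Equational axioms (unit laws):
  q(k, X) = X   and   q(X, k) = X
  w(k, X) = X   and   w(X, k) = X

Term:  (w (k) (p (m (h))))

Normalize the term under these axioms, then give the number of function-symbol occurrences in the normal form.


size = 3

1. (w (k) (p (m (h))))  →  (p (m (h)))
normal form: (p (m (h)))


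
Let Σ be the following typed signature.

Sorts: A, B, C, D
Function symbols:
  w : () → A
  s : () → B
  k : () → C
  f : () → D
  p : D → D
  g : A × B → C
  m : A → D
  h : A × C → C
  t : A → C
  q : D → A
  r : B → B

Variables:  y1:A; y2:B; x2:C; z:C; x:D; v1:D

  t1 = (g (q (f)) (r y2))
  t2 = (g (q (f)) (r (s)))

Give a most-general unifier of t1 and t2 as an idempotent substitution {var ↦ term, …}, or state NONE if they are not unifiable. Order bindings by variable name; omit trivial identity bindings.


{y2 ↦ (s)}


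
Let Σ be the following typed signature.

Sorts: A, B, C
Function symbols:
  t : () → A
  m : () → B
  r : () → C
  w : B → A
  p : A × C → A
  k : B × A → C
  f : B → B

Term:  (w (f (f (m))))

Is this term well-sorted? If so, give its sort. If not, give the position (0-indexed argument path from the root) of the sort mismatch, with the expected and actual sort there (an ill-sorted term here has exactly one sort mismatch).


      (m) : B
    (f (m)) : B
  (f (f (m))) : B
(w (f (f (m)))) : A

well-sorted; sort = A


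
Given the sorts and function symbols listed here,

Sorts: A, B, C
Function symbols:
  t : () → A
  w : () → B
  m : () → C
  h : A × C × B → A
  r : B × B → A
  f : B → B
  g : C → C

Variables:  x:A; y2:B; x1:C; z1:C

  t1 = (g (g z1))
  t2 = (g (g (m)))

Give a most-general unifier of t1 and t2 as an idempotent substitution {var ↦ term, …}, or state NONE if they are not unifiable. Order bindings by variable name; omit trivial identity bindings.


{z1 ↦ (m)}


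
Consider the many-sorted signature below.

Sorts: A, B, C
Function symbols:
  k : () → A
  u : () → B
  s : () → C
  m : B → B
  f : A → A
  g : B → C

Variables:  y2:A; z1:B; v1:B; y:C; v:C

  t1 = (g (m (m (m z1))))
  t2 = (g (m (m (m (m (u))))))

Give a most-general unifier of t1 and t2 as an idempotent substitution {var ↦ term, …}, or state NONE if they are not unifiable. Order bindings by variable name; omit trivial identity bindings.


{z1 ↦ (m (u))}


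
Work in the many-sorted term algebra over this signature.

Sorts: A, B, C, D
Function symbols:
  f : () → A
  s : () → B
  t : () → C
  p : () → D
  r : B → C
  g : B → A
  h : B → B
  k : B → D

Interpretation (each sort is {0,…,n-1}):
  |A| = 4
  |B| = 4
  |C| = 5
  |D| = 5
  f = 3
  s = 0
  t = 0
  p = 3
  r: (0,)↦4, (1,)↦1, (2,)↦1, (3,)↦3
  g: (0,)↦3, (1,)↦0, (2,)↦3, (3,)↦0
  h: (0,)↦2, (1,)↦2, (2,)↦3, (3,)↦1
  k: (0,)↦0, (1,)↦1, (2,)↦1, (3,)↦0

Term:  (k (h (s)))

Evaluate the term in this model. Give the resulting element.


value = 1

  s = 0
  (h (s)) = h(0,) = 2
  (k (h (s))) = k(2,) = 1


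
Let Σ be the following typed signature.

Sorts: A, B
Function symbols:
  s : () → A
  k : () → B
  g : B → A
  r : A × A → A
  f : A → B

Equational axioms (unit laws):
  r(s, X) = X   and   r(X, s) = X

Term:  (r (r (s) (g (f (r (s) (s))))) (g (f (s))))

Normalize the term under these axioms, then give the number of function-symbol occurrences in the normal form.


1. (r (r (s) (g (f (r (s) (s))))) (g (f (s))))  →  (r (g (f (r (s) (s)))) (g (f (s))))
2. (r (g (f (r (s) (s)))) (g (f (s))))  →  (r (g (f (s))) (g (f (s))))
normal form: (r (g (f (s))) (g (f (s))))

size = 7


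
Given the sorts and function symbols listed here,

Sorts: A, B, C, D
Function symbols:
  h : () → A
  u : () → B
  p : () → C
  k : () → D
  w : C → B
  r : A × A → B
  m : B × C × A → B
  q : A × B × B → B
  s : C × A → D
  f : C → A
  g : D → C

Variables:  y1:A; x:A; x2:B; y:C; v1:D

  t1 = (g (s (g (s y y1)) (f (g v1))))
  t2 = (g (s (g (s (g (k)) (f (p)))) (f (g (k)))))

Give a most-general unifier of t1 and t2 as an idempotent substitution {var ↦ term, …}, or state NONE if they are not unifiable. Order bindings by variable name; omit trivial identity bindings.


{v1 ↦ (k), y ↦ (g (k)), y1 ↦ (f (p))}


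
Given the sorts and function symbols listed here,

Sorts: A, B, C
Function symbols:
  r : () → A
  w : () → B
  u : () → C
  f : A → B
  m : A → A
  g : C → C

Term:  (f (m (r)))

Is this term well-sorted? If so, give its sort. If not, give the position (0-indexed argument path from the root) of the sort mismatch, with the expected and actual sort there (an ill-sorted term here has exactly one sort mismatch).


    (r) : A
  (m (r)) : A
(f (m (r))) : B

well-sorted; sort = B
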